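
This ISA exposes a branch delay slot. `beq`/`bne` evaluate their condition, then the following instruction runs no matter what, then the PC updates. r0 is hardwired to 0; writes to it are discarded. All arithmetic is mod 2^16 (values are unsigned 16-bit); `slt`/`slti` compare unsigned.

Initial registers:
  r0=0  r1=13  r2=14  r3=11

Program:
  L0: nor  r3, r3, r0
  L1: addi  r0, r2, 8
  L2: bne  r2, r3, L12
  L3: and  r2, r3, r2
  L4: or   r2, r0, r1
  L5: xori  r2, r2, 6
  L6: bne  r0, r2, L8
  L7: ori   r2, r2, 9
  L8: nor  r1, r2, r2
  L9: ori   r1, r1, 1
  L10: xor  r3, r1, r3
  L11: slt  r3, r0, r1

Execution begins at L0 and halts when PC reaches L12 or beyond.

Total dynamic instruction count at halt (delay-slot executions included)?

4

#0 nor  r3, r3, r0 ; 0/13/14/65524
#1 addi  r0, r2, 8 ; 0/13/14/65524
#2 bne  r2, r3, L12 ; 0/13/14/65524 ; →target
#3 and  r2, r3, r2 ; 0/13/4/65524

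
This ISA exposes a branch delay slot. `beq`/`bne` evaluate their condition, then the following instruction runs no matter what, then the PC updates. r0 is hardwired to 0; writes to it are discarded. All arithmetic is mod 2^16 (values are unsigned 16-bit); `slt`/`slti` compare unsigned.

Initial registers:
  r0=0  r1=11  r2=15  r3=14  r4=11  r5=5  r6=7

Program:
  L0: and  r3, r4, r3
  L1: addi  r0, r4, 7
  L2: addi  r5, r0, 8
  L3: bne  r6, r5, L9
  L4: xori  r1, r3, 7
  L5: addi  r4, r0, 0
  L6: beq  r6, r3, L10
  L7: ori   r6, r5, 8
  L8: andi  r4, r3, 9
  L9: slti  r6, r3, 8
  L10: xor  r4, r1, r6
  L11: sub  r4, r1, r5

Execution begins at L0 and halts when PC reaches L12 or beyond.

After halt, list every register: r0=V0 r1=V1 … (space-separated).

r0=0 r1=13 r2=15 r3=10 r4=5 r5=8 r6=0

[0] and  r3, r4, r3  →  {r0:0, r1:11, r2:15, r3:10, r4:11, r5:5, r6:7}
[1] addi  r0, r4, 7  →  {r0:0, r1:11, r2:15, r3:10, r4:11, r5:5, r6:7}
[2] addi  r5, r0, 8  →  {r0:0, r1:11, r2:15, r3:10, r4:11, r5:8, r6:7}
[3] bne  r6, r5, L9  →  {r0:0, r1:11, r2:15, r3:10, r4:11, r5:8, r6:7}  ⟨branch taken⟩
[4] xori  r1, r3, 7  →  {r0:0, r1:13, r2:15, r3:10, r4:11, r5:8, r6:7}
[9] slti  r6, r3, 8  →  {r0:0, r1:13, r2:15, r3:10, r4:11, r5:8, r6:0}
[10] xor  r4, r1, r6  →  {r0:0, r1:13, r2:15, r3:10, r4:13, r5:8, r6:0}
[11] sub  r4, r1, r5  →  {r0:0, r1:13, r2:15, r3:10, r4:5, r5:8, r6:0}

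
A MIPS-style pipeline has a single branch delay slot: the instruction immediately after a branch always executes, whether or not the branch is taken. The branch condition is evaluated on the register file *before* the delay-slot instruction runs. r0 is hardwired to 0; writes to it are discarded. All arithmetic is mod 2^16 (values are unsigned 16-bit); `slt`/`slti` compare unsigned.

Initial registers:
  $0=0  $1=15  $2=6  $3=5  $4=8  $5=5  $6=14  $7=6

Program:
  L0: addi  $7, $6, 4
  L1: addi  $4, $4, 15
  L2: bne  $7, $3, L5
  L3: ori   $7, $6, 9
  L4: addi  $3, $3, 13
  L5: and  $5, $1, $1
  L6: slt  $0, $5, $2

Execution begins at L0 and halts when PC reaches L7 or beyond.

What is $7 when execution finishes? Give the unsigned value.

  step pc=0: addi  $7, $6, 4  regs=(0,15,6,5,8,5,14,18)
  step pc=1: addi  $4, $4, 15  regs=(0,15,6,5,23,5,14,18)
  step pc=2: bne  $7, $3, L5  cond=T  regs=(0,15,6,5,23,5,14,18)
  step pc=3: ori   $7, $6, 9  regs=(0,15,6,5,23,5,14,15)
  step pc=5: and  $5, $1, $1  regs=(0,15,6,5,23,15,14,15)
  step pc=6: slt  $0, $5, $2  regs=(0,15,6,5,23,15,14,15)

15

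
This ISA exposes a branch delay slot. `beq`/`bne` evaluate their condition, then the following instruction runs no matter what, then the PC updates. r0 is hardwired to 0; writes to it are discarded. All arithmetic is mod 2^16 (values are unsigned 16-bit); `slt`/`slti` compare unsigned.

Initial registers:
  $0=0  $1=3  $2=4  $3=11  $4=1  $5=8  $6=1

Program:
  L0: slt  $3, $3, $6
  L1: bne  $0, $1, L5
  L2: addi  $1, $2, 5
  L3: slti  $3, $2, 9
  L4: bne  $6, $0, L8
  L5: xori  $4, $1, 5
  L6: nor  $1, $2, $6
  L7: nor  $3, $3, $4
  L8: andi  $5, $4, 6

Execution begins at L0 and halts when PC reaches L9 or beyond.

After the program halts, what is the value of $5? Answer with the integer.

#0 slt  $3, $3, $6 ; 0/3/4/0/1/8/1
#1 bne  $0, $1, L5 ; 0/3/4/0/1/8/1 ; →target
#2 addi  $1, $2, 5 ; 0/9/4/0/1/8/1
#5 xori  $4, $1, 5 ; 0/9/4/0/12/8/1
#6 nor  $1, $2, $6 ; 0/65530/4/0/12/8/1
#7 nor  $3, $3, $4 ; 0/65530/4/65523/12/8/1
#8 andi  $5, $4, 6 ; 0/65530/4/65523/12/4/1

4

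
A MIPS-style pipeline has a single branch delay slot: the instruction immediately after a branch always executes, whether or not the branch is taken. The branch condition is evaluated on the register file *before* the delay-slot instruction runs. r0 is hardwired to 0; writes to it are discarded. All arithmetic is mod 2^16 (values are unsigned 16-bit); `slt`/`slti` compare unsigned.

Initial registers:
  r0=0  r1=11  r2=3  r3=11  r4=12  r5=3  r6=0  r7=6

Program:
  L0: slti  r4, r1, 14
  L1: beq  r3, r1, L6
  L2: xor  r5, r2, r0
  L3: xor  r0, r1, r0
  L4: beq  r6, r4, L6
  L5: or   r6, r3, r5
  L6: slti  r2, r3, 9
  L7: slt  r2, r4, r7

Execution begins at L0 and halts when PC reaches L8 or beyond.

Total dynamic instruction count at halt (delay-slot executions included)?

5

  step pc=0: slti  r4, r1, 14  regs=(0,11,3,11,1,3,0,6)
  step pc=1: beq  r3, r1, L6  cond=T  regs=(0,11,3,11,1,3,0,6)
  step pc=2: xor  r5, r2, r0  regs=(0,11,3,11,1,3,0,6)
  step pc=6: slti  r2, r3, 9  regs=(0,11,0,11,1,3,0,6)
  step pc=7: slt  r2, r4, r7  regs=(0,11,1,11,1,3,0,6)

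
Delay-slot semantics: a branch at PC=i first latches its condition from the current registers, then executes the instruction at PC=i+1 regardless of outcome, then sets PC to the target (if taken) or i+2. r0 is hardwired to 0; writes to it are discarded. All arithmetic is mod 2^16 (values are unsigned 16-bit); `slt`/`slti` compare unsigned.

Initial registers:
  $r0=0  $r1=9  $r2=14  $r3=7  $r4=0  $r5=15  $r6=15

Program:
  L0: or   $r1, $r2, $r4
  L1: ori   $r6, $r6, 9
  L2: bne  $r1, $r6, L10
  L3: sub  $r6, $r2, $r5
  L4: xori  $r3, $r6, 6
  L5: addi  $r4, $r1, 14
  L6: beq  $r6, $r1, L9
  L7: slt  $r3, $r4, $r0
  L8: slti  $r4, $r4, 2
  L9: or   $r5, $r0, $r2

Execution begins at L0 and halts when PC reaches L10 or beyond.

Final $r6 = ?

65535

#0 or   $r1, $r2, $r4 ; 0/14/14/7/0/15/15
#1 ori   $r6, $r6, 9 ; 0/14/14/7/0/15/15
#2 bne  $r1, $r6, L10 ; 0/14/14/7/0/15/15 ; →target
#3 sub  $r6, $r2, $r5 ; 0/14/14/7/0/15/65535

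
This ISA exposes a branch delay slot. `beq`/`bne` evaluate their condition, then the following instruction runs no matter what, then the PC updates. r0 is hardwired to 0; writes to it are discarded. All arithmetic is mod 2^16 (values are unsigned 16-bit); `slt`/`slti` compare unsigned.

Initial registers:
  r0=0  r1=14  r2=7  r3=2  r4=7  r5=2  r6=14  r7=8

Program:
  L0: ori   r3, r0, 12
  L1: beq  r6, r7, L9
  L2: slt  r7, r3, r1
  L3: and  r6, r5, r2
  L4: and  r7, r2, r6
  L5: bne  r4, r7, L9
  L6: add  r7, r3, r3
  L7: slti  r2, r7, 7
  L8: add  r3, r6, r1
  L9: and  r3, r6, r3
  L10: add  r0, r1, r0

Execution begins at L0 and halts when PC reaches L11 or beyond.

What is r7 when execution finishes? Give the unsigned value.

  step pc=0: ori   r3, r0, 12  regs=(0,14,7,12,7,2,14,8)
  step pc=1: beq  r6, r7, L9  cond=F  regs=(0,14,7,12,7,2,14,8)
  step pc=2: slt  r7, r3, r1  regs=(0,14,7,12,7,2,14,1)
  step pc=3: and  r6, r5, r2  regs=(0,14,7,12,7,2,2,1)
  step pc=4: and  r7, r2, r6  regs=(0,14,7,12,7,2,2,2)
  step pc=5: bne  r4, r7, L9  cond=T  regs=(0,14,7,12,7,2,2,2)
  step pc=6: add  r7, r3, r3  regs=(0,14,7,12,7,2,2,24)
  step pc=9: and  r3, r6, r3  regs=(0,14,7,0,7,2,2,24)
  step pc=10: add  r0, r1, r0  regs=(0,14,7,0,7,2,2,24)

24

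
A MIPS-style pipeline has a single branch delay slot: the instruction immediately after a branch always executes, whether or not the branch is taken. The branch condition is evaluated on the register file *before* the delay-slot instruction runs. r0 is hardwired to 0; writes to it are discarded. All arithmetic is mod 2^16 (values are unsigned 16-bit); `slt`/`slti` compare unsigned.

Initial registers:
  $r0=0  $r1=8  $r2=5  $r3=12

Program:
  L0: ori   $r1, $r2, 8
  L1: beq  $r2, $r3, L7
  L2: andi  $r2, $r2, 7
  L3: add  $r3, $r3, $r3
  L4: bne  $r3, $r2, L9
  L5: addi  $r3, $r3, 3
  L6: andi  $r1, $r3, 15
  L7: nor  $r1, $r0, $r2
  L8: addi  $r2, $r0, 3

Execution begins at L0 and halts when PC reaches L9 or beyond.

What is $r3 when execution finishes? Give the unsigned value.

27

  step pc=0: ori   $r1, $r2, 8  regs=(0,13,5,12)
  step pc=1: beq  $r2, $r3, L7  cond=F  regs=(0,13,5,12)
  step pc=2: andi  $r2, $r2, 7  regs=(0,13,5,12)
  step pc=3: add  $r3, $r3, $r3  regs=(0,13,5,24)
  step pc=4: bne  $r3, $r2, L9  cond=T  regs=(0,13,5,24)
  step pc=5: addi  $r3, $r3, 3  regs=(0,13,5,27)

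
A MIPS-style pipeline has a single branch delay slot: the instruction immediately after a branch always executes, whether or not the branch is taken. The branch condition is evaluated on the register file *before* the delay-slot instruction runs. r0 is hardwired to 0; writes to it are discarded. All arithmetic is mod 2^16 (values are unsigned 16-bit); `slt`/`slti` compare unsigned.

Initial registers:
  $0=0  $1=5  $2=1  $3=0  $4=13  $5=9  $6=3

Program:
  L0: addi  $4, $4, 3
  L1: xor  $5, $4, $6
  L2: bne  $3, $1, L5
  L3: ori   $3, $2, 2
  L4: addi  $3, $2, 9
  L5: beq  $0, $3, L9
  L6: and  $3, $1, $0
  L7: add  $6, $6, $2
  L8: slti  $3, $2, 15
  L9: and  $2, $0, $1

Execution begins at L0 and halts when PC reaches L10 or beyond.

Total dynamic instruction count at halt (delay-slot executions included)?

9

[0] addi  $4, $4, 3  →  {$0:0, $1:5, $2:1, $3:0, $4:16, $5:9, $6:3}
[1] xor  $5, $4, $6  →  {$0:0, $1:5, $2:1, $3:0, $4:16, $5:19, $6:3}
[2] bne  $3, $1, L5  →  {$0:0, $1:5, $2:1, $3:0, $4:16, $5:19, $6:3}  ⟨branch taken⟩
[3] ori   $3, $2, 2  →  {$0:0, $1:5, $2:1, $3:3, $4:16, $5:19, $6:3}
[5] beq  $0, $3, L9  →  {$0:0, $1:5, $2:1, $3:3, $4:16, $5:19, $6:3}  ⟨branch fallthrough⟩
[6] and  $3, $1, $0  →  {$0:0, $1:5, $2:1, $3:0, $4:16, $5:19, $6:3}
[7] add  $6, $6, $2  →  {$0:0, $1:5, $2:1, $3:0, $4:16, $5:19, $6:4}
[8] slti  $3, $2, 15  →  {$0:0, $1:5, $2:1, $3:1, $4:16, $5:19, $6:4}
[9] and  $2, $0, $1  →  {$0:0, $1:5, $2:0, $3:1, $4:16, $5:19, $6:4}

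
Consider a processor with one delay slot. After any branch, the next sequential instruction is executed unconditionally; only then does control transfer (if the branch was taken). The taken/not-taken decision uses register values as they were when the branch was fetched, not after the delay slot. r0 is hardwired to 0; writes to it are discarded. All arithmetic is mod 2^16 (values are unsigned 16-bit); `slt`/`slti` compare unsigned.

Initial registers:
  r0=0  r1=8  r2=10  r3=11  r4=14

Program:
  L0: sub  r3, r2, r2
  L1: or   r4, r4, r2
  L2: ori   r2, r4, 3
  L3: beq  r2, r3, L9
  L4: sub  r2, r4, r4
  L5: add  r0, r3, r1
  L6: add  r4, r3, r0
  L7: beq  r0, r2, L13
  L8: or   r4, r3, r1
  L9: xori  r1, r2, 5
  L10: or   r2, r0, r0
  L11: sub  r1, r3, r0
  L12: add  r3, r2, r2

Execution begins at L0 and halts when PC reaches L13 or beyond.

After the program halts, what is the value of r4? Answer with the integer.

[0] sub  r3, r2, r2  →  {r0:0, r1:8, r2:10, r3:0, r4:14}
[1] or   r4, r4, r2  →  {r0:0, r1:8, r2:10, r3:0, r4:14}
[2] ori   r2, r4, 3  →  {r0:0, r1:8, r2:15, r3:0, r4:14}
[3] beq  r2, r3, L9  →  {r0:0, r1:8, r2:15, r3:0, r4:14}  ⟨branch fallthrough⟩
[4] sub  r2, r4, r4  →  {r0:0, r1:8, r2:0, r3:0, r4:14}
[5] add  r0, r3, r1  →  {r0:0, r1:8, r2:0, r3:0, r4:14}
[6] add  r4, r3, r0  →  {r0:0, r1:8, r2:0, r3:0, r4:0}
[7] beq  r0, r2, L13  →  {r0:0, r1:8, r2:0, r3:0, r4:0}  ⟨branch taken⟩
[8] or   r4, r3, r1  →  {r0:0, r1:8, r2:0, r3:0, r4:8}

8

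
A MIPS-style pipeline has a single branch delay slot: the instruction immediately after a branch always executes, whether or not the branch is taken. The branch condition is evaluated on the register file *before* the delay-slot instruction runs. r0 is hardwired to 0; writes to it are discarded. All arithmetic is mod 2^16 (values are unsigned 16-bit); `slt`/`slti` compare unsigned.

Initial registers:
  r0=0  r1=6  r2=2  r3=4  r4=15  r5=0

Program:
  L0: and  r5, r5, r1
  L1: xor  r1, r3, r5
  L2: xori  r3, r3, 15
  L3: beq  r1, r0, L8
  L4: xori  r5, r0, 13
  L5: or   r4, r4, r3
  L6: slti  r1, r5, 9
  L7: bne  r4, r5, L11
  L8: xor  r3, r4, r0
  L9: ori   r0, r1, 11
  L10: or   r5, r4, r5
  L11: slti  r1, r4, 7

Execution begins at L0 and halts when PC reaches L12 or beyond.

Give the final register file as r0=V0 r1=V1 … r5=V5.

r0=0 r1=0 r2=2 r3=15 r4=15 r5=13

[0] and  r5, r5, r1  →  {r0:0, r1:6, r2:2, r3:4, r4:15, r5:0}
[1] xor  r1, r3, r5  →  {r0:0, r1:4, r2:2, r3:4, r4:15, r5:0}
[2] xori  r3, r3, 15  →  {r0:0, r1:4, r2:2, r3:11, r4:15, r5:0}
[3] beq  r1, r0, L8  →  {r0:0, r1:4, r2:2, r3:11, r4:15, r5:0}  ⟨branch fallthrough⟩
[4] xori  r5, r0, 13  →  {r0:0, r1:4, r2:2, r3:11, r4:15, r5:13}
[5] or   r4, r4, r3  →  {r0:0, r1:4, r2:2, r3:11, r4:15, r5:13}
[6] slti  r1, r5, 9  →  {r0:0, r1:0, r2:2, r3:11, r4:15, r5:13}
[7] bne  r4, r5, L11  →  {r0:0, r1:0, r2:2, r3:11, r4:15, r5:13}  ⟨branch taken⟩
[8] xor  r3, r4, r0  →  {r0:0, r1:0, r2:2, r3:15, r4:15, r5:13}
[11] slti  r1, r4, 7  →  {r0:0, r1:0, r2:2, r3:15, r4:15, r5:13}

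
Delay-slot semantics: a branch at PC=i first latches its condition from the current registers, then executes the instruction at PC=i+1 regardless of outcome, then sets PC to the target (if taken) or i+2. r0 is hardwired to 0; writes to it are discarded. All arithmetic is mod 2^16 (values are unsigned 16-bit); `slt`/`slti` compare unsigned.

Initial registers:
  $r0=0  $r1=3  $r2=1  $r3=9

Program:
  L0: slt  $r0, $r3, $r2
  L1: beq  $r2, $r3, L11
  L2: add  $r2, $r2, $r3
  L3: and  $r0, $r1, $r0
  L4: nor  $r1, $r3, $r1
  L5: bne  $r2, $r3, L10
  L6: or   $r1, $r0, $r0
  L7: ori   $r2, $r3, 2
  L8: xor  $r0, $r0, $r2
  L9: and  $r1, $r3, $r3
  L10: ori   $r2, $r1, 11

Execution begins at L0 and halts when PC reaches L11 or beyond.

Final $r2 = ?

#0 slt  $r0, $r3, $r2 ; 0/3/1/9
#1 beq  $r2, $r3, L11 ; 0/3/1/9 ; →fallthru
#2 add  $r2, $r2, $r3 ; 0/3/10/9
#3 and  $r0, $r1, $r0 ; 0/3/10/9
#4 nor  $r1, $r3, $r1 ; 0/65524/10/9
#5 bne  $r2, $r3, L10 ; 0/65524/10/9 ; →target
#6 or   $r1, $r0, $r0 ; 0/0/10/9
#10 ori   $r2, $r1, 11 ; 0/0/11/9

11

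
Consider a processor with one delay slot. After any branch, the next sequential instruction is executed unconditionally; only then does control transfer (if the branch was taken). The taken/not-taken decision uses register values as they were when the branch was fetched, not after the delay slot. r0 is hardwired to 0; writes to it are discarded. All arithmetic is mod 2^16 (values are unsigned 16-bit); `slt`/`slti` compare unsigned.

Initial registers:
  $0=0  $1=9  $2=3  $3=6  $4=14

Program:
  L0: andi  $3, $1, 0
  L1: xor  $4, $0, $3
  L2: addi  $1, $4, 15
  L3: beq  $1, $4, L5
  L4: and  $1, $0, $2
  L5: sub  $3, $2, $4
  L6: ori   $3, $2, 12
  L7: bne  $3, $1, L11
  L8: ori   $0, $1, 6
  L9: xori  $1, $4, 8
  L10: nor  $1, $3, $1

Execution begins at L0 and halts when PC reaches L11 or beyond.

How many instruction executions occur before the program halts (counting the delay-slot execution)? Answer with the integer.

#0 andi  $3, $1, 0 ; 0/9/3/0/14
#1 xor  $4, $0, $3 ; 0/9/3/0/0
#2 addi  $1, $4, 15 ; 0/15/3/0/0
#3 beq  $1, $4, L5 ; 0/15/3/0/0 ; →fallthru
#4 and  $1, $0, $2 ; 0/0/3/0/0
#5 sub  $3, $2, $4 ; 0/0/3/3/0
#6 ori   $3, $2, 12 ; 0/0/3/15/0
#7 bne  $3, $1, L11 ; 0/0/3/15/0 ; →target
#8 ori   $0, $1, 6 ; 0/0/3/15/0

9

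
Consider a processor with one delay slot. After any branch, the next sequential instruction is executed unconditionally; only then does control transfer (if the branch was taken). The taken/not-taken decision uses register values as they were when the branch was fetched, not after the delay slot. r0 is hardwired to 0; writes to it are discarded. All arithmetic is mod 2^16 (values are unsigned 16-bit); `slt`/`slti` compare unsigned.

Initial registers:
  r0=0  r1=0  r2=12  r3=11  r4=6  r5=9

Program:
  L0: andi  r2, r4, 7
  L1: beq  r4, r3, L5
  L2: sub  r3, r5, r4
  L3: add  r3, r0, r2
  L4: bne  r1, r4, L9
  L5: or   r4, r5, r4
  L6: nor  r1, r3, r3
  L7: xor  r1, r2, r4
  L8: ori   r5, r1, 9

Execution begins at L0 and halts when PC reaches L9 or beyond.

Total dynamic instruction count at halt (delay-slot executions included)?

6

#0 andi  r2, r4, 7 ; 0/0/6/11/6/9
#1 beq  r4, r3, L5 ; 0/0/6/11/6/9 ; →fallthru
#2 sub  r3, r5, r4 ; 0/0/6/3/6/9
#3 add  r3, r0, r2 ; 0/0/6/6/6/9
#4 bne  r1, r4, L9 ; 0/0/6/6/6/9 ; →target
#5 or   r4, r5, r4 ; 0/0/6/6/15/9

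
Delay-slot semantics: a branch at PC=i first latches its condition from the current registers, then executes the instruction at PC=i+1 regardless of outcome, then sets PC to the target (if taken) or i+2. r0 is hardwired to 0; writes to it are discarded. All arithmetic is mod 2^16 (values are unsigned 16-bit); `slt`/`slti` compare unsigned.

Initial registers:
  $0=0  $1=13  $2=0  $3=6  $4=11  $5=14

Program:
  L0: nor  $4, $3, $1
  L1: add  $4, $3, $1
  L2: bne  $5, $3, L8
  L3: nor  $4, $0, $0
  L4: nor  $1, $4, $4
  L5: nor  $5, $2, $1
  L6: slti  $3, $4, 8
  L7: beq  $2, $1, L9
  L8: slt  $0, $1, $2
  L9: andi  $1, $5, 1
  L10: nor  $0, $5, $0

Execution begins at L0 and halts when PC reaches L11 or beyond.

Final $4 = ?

65535

[0] nor  $4, $3, $1  →  {$0:0, $1:13, $2:0, $3:6, $4:65520, $5:14}
[1] add  $4, $3, $1  →  {$0:0, $1:13, $2:0, $3:6, $4:19, $5:14}
[2] bne  $5, $3, L8  →  {$0:0, $1:13, $2:0, $3:6, $4:19, $5:14}  ⟨branch taken⟩
[3] nor  $4, $0, $0  →  {$0:0, $1:13, $2:0, $3:6, $4:65535, $5:14}
[8] slt  $0, $1, $2  →  {$0:0, $1:13, $2:0, $3:6, $4:65535, $5:14}
[9] andi  $1, $5, 1  →  {$0:0, $1:0, $2:0, $3:6, $4:65535, $5:14}
[10] nor  $0, $5, $0  →  {$0:0, $1:0, $2:0, $3:6, $4:65535, $5:14}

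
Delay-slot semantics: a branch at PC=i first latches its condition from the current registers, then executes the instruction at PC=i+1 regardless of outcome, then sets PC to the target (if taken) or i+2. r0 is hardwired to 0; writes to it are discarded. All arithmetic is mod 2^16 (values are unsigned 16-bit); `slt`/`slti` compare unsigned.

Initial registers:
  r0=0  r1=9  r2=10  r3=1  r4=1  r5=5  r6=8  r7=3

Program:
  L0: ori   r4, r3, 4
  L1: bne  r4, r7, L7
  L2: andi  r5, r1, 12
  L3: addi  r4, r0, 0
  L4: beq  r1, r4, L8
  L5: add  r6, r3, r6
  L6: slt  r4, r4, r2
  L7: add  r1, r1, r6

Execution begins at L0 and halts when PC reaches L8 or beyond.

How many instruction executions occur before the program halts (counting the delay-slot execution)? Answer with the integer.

PC=0  ori   r4, r3, 4        | r0=0 r1=9 r2=10 r3=1 r4=5 r5=5 r6=8 r7=3
PC=1  bne  r4, r7, L7        | r0=0 r1=9 r2=10 r3=1 r4=5 r5=5 r6=8 r7=3  [TAKEN]
PC=2  andi  r5, r1, 12       | r0=0 r1=9 r2=10 r3=1 r4=5 r5=8 r6=8 r7=3
PC=7  add  r1, r1, r6        | r0=0 r1=17 r2=10 r3=1 r4=5 r5=8 r6=8 r7=3

4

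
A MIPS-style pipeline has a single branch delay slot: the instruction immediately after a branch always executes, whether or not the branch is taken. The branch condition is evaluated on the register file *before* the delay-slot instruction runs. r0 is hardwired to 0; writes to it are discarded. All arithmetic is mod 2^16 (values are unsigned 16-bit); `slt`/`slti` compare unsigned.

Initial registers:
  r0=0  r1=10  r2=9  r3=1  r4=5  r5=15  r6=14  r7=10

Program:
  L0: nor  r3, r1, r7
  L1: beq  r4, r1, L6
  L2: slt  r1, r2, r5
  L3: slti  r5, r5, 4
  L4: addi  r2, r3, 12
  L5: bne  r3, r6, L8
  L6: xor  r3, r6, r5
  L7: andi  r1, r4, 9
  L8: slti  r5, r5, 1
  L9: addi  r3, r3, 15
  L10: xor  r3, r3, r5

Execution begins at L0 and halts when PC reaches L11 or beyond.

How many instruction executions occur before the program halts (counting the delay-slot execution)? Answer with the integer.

10

#0 nor  r3, r1, r7 ; 0/10/9/65525/5/15/14/10
#1 beq  r4, r1, L6 ; 0/10/9/65525/5/15/14/10 ; →fallthru
#2 slt  r1, r2, r5 ; 0/1/9/65525/5/15/14/10
#3 slti  r5, r5, 4 ; 0/1/9/65525/5/0/14/10
#4 addi  r2, r3, 12 ; 0/1/1/65525/5/0/14/10
#5 bne  r3, r6, L8 ; 0/1/1/65525/5/0/14/10 ; →target
#6 xor  r3, r6, r5 ; 0/1/1/14/5/0/14/10
#8 slti  r5, r5, 1 ; 0/1/1/14/5/1/14/10
#9 addi  r3, r3, 15 ; 0/1/1/29/5/1/14/10
#10 xor  r3, r3, r5 ; 0/1/1/28/5/1/14/10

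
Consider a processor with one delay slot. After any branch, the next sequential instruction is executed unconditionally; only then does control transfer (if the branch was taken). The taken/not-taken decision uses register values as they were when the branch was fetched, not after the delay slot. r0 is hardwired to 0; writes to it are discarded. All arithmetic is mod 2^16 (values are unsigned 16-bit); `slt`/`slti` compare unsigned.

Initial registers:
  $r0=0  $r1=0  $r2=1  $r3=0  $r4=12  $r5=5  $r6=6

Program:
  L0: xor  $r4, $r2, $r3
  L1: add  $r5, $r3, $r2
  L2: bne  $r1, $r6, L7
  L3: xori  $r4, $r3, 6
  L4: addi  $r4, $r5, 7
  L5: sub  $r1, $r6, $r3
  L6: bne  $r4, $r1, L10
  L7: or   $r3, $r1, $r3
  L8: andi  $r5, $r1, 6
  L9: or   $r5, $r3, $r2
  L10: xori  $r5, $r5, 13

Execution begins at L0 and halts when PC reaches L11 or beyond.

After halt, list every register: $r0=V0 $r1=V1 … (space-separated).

  step pc=0: xor  $r4, $r2, $r3  regs=(0,0,1,0,1,5,6)
  step pc=1: add  $r5, $r3, $r2  regs=(0,0,1,0,1,1,6)
  step pc=2: bne  $r1, $r6, L7  cond=T  regs=(0,0,1,0,1,1,6)
  step pc=3: xori  $r4, $r3, 6  regs=(0,0,1,0,6,1,6)
  step pc=7: or   $r3, $r1, $r3  regs=(0,0,1,0,6,1,6)
  step pc=8: andi  $r5, $r1, 6  regs=(0,0,1,0,6,0,6)
  step pc=9: or   $r5, $r3, $r2  regs=(0,0,1,0,6,1,6)
  step pc=10: xori  $r5, $r5, 13  regs=(0,0,1,0,6,12,6)

$r0=0 $r1=0 $r2=1 $r3=0 $r4=6 $r5=12 $r6=6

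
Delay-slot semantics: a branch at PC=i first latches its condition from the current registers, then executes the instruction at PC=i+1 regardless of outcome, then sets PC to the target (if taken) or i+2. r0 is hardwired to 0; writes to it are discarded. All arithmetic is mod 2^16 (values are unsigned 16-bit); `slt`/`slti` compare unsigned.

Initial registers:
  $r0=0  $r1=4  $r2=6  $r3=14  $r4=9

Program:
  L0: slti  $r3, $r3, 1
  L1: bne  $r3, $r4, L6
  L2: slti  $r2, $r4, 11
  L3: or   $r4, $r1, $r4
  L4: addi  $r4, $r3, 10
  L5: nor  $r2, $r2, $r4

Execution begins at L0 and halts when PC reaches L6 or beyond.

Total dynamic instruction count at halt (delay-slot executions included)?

3

PC=0  slti  $r3, $r3, 1      | $r0=0 $r1=4 $r2=6 $r3=0 $r4=9
PC=1  bne  $r3, $r4, L6      | $r0=0 $r1=4 $r2=6 $r3=0 $r4=9  [TAKEN]
PC=2  slti  $r2, $r4, 11     | $r0=0 $r1=4 $r2=1 $r3=0 $r4=9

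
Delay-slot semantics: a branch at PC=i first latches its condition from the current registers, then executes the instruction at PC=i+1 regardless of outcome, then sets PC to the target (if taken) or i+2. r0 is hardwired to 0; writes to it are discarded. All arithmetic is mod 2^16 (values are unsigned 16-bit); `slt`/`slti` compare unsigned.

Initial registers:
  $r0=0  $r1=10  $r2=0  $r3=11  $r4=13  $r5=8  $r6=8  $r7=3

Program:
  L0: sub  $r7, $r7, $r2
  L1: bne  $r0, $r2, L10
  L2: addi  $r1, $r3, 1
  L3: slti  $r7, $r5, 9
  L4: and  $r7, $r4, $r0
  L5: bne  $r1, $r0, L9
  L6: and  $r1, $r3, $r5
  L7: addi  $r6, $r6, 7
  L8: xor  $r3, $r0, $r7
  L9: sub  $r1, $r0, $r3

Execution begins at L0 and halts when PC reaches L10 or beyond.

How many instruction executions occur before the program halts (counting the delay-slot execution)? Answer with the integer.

8

PC=0  sub  $r7, $r7, $r2     | $r0=0 $r1=10 $r2=0 $r3=11 $r4=13 $r5=8 $r6=8 $r7=3
PC=1  bne  $r0, $r2, L10     | $r0=0 $r1=10 $r2=0 $r3=11 $r4=13 $r5=8 $r6=8 $r7=3  [not taken]
PC=2  addi  $r1, $r3, 1      | $r0=0 $r1=12 $r2=0 $r3=11 $r4=13 $r5=8 $r6=8 $r7=3
PC=3  slti  $r7, $r5, 9      | $r0=0 $r1=12 $r2=0 $r3=11 $r4=13 $r5=8 $r6=8 $r7=1
PC=4  and  $r7, $r4, $r0     | $r0=0 $r1=12 $r2=0 $r3=11 $r4=13 $r5=8 $r6=8 $r7=0
PC=5  bne  $r1, $r0, L9      | $r0=0 $r1=12 $r2=0 $r3=11 $r4=13 $r5=8 $r6=8 $r7=0  [TAKEN]
PC=6  and  $r1, $r3, $r5     | $r0=0 $r1=8 $r2=0 $r3=11 $r4=13 $r5=8 $r6=8 $r7=0
PC=9  sub  $r1, $r0, $r3     | $r0=0 $r1=65525 $r2=0 $r3=11 $r4=13 $r5=8 $r6=8 $r7=0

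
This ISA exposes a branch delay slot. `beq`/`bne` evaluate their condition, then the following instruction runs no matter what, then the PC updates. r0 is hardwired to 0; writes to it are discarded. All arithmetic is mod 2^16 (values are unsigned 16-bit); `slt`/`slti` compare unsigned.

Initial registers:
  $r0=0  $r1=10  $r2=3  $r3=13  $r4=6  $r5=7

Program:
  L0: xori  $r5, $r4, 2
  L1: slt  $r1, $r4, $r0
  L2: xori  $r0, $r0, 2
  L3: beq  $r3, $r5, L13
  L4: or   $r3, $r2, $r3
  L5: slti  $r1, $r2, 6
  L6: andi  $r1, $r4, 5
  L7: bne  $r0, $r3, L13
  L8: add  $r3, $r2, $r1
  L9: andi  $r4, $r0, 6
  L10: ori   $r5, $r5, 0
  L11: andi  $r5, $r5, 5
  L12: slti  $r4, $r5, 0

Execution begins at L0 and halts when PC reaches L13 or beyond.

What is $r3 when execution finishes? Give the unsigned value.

7

PC=0  xori  $r5, $r4, 2      | $r0=0 $r1=10 $r2=3 $r3=13 $r4=6 $r5=4
PC=1  slt  $r1, $r4, $r0     | $r0=0 $r1=0 $r2=3 $r3=13 $r4=6 $r5=4
PC=2  xori  $r0, $r0, 2      | $r0=0 $r1=0 $r2=3 $r3=13 $r4=6 $r5=4
PC=3  beq  $r3, $r5, L13     | $r0=0 $r1=0 $r2=3 $r3=13 $r4=6 $r5=4  [not taken]
PC=4  or   $r3, $r2, $r3     | $r0=0 $r1=0 $r2=3 $r3=15 $r4=6 $r5=4
PC=5  slti  $r1, $r2, 6      | $r0=0 $r1=1 $r2=3 $r3=15 $r4=6 $r5=4
PC=6  andi  $r1, $r4, 5      | $r0=0 $r1=4 $r2=3 $r3=15 $r4=6 $r5=4
PC=7  bne  $r0, $r3, L13     | $r0=0 $r1=4 $r2=3 $r3=15 $r4=6 $r5=4  [TAKEN]
PC=8  add  $r3, $r2, $r1     | $r0=0 $r1=4 $r2=3 $r3=7 $r4=6 $r5=4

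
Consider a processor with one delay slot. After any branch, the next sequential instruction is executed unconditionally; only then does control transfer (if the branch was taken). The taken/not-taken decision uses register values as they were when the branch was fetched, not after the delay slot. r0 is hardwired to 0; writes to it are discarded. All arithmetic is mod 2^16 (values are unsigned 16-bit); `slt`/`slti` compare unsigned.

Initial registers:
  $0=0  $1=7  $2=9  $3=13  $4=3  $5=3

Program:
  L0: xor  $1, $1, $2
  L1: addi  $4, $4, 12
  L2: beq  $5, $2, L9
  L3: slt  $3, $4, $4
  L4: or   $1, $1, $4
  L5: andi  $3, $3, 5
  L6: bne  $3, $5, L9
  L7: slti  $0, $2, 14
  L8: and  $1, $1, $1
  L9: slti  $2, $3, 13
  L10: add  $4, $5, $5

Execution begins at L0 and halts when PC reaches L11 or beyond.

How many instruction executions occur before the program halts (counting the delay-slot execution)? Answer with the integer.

  step pc=0: xor  $1, $1, $2  regs=(0,14,9,13,3,3)
  step pc=1: addi  $4, $4, 12  regs=(0,14,9,13,15,3)
  step pc=2: beq  $5, $2, L9  cond=F  regs=(0,14,9,13,15,3)
  step pc=3: slt  $3, $4, $4  regs=(0,14,9,0,15,3)
  step pc=4: or   $1, $1, $4  regs=(0,15,9,0,15,3)
  step pc=5: andi  $3, $3, 5  regs=(0,15,9,0,15,3)
  step pc=6: bne  $3, $5, L9  cond=T  regs=(0,15,9,0,15,3)
  step pc=7: slti  $0, $2, 14  regs=(0,15,9,0,15,3)
  step pc=9: slti  $2, $3, 13  regs=(0,15,1,0,15,3)
  step pc=10: add  $4, $5, $5  regs=(0,15,1,0,6,3)

10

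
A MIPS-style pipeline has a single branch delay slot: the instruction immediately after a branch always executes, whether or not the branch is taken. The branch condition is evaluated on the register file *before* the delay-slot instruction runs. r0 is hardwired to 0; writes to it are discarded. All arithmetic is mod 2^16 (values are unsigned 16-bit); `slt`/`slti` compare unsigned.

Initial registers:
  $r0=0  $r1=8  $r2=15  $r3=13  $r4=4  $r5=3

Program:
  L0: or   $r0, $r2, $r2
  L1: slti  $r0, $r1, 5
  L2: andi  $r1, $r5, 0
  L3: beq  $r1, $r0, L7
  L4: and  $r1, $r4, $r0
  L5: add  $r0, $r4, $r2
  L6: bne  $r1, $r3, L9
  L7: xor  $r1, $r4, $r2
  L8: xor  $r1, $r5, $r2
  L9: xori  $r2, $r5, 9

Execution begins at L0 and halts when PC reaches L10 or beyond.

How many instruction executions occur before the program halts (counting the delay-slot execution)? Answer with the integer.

#0 or   $r0, $r2, $r2 ; 0/8/15/13/4/3
#1 slti  $r0, $r1, 5 ; 0/8/15/13/4/3
#2 andi  $r1, $r5, 0 ; 0/0/15/13/4/3
#3 beq  $r1, $r0, L7 ; 0/0/15/13/4/3 ; →target
#4 and  $r1, $r4, $r0 ; 0/0/15/13/4/3
#7 xor  $r1, $r4, $r2 ; 0/11/15/13/4/3
#8 xor  $r1, $r5, $r2 ; 0/12/15/13/4/3
#9 xori  $r2, $r5, 9 ; 0/12/10/13/4/3

8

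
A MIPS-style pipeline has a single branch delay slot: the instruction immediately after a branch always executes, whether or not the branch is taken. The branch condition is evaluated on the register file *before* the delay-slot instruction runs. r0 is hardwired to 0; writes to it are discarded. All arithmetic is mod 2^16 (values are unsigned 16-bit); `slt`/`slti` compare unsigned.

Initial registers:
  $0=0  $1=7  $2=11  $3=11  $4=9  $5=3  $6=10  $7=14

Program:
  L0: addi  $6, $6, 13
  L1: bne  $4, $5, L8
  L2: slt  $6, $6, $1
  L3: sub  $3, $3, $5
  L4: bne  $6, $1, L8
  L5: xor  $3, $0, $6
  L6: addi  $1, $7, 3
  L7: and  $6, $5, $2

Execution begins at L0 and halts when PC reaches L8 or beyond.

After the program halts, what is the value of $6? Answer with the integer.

0

  step pc=0: addi  $6, $6, 13  regs=(0,7,11,11,9,3,23,14)
  step pc=1: bne  $4, $5, L8  cond=T  regs=(0,7,11,11,9,3,23,14)
  step pc=2: slt  $6, $6, $1  regs=(0,7,11,11,9,3,0,14)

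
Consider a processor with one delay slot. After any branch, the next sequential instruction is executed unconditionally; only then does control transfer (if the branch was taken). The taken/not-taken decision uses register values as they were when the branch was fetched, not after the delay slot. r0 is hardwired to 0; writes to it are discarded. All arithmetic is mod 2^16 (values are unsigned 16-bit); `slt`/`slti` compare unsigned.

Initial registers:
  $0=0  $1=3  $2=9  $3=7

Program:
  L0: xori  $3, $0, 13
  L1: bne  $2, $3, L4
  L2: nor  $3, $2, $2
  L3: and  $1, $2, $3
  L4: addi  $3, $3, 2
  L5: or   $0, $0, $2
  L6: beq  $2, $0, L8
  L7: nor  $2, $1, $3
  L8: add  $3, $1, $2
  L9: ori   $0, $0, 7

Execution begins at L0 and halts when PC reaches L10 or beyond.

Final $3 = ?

PC=0  xori  $3, $0, 13       | $0=0 $1=3 $2=9 $3=13
PC=1  bne  $2, $3, L4        | $0=0 $1=3 $2=9 $3=13  [TAKEN]
PC=2  nor  $3, $2, $2        | $0=0 $1=3 $2=9 $3=65526
PC=4  addi  $3, $3, 2        | $0=0 $1=3 $2=9 $3=65528
PC=5  or   $0, $0, $2        | $0=0 $1=3 $2=9 $3=65528
PC=6  beq  $2, $0, L8        | $0=0 $1=3 $2=9 $3=65528  [not taken]
PC=7  nor  $2, $1, $3        | $0=0 $1=3 $2=4 $3=65528
PC=8  add  $3, $1, $2        | $0=0 $1=3 $2=4 $3=7
PC=9  ori   $0, $0, 7        | $0=0 $1=3 $2=4 $3=7

7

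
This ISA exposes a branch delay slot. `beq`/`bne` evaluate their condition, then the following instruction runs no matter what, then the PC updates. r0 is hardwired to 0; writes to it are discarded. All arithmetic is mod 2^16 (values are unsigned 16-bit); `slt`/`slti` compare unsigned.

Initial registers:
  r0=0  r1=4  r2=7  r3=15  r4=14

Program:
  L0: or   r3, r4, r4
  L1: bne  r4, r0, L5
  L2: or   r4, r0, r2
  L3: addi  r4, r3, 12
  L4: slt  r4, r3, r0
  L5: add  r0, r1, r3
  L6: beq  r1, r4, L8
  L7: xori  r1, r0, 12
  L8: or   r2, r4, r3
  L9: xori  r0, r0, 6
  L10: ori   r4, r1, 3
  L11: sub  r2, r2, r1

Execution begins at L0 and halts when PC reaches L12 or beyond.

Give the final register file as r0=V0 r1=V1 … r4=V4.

r0=0 r1=12 r2=3 r3=14 r4=15

PC=0  or   r3, r4, r4        | r0=0 r1=4 r2=7 r3=14 r4=14
PC=1  bne  r4, r0, L5        | r0=0 r1=4 r2=7 r3=14 r4=14  [TAKEN]
PC=2  or   r4, r0, r2        | r0=0 r1=4 r2=7 r3=14 r4=7
PC=5  add  r0, r1, r3        | r0=0 r1=4 r2=7 r3=14 r4=7
PC=6  beq  r1, r4, L8        | r0=0 r1=4 r2=7 r3=14 r4=7  [not taken]
PC=7  xori  r1, r0, 12       | r0=0 r1=12 r2=7 r3=14 r4=7
PC=8  or   r2, r4, r3        | r0=0 r1=12 r2=15 r3=14 r4=7
PC=9  xori  r0, r0, 6        | r0=0 r1=12 r2=15 r3=14 r4=7
PC=10 ori   r4, r1, 3        | r0=0 r1=12 r2=15 r3=14 r4=15
PC=11 sub  r2, r2, r1        | r0=0 r1=12 r2=3 r3=14 r4=15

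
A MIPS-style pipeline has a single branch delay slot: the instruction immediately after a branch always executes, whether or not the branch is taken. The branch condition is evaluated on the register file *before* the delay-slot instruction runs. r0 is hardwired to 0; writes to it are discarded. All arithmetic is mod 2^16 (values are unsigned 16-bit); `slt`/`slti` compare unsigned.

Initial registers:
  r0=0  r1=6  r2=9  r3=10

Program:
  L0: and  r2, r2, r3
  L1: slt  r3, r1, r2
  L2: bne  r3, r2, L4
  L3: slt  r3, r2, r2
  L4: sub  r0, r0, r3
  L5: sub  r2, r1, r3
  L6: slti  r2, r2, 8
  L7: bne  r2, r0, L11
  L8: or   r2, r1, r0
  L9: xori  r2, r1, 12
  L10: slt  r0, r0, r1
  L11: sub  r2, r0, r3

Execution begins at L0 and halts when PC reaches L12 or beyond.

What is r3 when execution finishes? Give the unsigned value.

0

PC=0  and  r2, r2, r3        | r0=0 r1=6 r2=8 r3=10
PC=1  slt  r3, r1, r2        | r0=0 r1=6 r2=8 r3=1
PC=2  bne  r3, r2, L4        | r0=0 r1=6 r2=8 r3=1  [TAKEN]
PC=3  slt  r3, r2, r2        | r0=0 r1=6 r2=8 r3=0
PC=4  sub  r0, r0, r3        | r0=0 r1=6 r2=8 r3=0
PC=5  sub  r2, r1, r3        | r0=0 r1=6 r2=6 r3=0
PC=6  slti  r2, r2, 8        | r0=0 r1=6 r2=1 r3=0
PC=7  bne  r2, r0, L11       | r0=0 r1=6 r2=1 r3=0  [TAKEN]
PC=8  or   r2, r1, r0        | r0=0 r1=6 r2=6 r3=0
PC=11 sub  r2, r0, r3        | r0=0 r1=6 r2=0 r3=0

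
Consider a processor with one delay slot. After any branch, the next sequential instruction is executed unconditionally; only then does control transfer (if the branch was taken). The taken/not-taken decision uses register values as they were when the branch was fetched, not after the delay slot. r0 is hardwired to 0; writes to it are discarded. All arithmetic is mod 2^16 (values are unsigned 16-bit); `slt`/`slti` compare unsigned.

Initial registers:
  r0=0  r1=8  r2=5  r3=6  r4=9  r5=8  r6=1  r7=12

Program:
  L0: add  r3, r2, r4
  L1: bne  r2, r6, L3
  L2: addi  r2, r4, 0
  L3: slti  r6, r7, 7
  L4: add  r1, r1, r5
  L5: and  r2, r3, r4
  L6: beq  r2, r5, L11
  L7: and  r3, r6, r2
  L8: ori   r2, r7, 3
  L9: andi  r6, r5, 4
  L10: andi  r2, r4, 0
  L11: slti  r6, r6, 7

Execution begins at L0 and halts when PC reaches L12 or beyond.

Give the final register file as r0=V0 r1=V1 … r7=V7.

PC=0  add  r3, r2, r4        | r0=0 r1=8 r2=5 r3=14 r4=9 r5=8 r6=1 r7=12
PC=1  bne  r2, r6, L3        | r0=0 r1=8 r2=5 r3=14 r4=9 r5=8 r6=1 r7=12  [TAKEN]
PC=2  addi  r2, r4, 0        | r0=0 r1=8 r2=9 r3=14 r4=9 r5=8 r6=1 r7=12
PC=3  slti  r6, r7, 7        | r0=0 r1=8 r2=9 r3=14 r4=9 r5=8 r6=0 r7=12
PC=4  add  r1, r1, r5        | r0=0 r1=16 r2=9 r3=14 r4=9 r5=8 r6=0 r7=12
PC=5  and  r2, r3, r4        | r0=0 r1=16 r2=8 r3=14 r4=9 r5=8 r6=0 r7=12
PC=6  beq  r2, r5, L11       | r0=0 r1=16 r2=8 r3=14 r4=9 r5=8 r6=0 r7=12  [TAKEN]
PC=7  and  r3, r6, r2        | r0=0 r1=16 r2=8 r3=0 r4=9 r5=8 r6=0 r7=12
PC=11 slti  r6, r6, 7        | r0=0 r1=16 r2=8 r3=0 r4=9 r5=8 r6=1 r7=12

r0=0 r1=16 r2=8 r3=0 r4=9 r5=8 r6=1 r7=12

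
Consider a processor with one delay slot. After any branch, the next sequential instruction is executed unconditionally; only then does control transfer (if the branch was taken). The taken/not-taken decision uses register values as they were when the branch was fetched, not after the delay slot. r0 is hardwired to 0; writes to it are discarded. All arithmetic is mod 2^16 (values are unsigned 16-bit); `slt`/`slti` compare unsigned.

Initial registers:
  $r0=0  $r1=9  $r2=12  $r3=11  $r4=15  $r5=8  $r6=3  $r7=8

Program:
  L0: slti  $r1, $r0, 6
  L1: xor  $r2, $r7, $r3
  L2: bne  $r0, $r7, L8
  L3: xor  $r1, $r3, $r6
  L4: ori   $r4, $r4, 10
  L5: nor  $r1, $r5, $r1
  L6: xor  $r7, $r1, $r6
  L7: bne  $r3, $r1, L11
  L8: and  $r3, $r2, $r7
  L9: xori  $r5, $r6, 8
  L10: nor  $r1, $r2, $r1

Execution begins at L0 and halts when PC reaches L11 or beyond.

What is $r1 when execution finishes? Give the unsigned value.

65524

PC=0  slti  $r1, $r0, 6      | $r0=0 $r1=1 $r2=12 $r3=11 $r4=15 $r5=8 $r6=3 $r7=8
PC=1  xor  $r2, $r7, $r3     | $r0=0 $r1=1 $r2=3 $r3=11 $r4=15 $r5=8 $r6=3 $r7=8
PC=2  bne  $r0, $r7, L8      | $r0=0 $r1=1 $r2=3 $r3=11 $r4=15 $r5=8 $r6=3 $r7=8  [TAKEN]
PC=3  xor  $r1, $r3, $r6     | $r0=0 $r1=8 $r2=3 $r3=11 $r4=15 $r5=8 $r6=3 $r7=8
PC=8  and  $r3, $r2, $r7     | $r0=0 $r1=8 $r2=3 $r3=0 $r4=15 $r5=8 $r6=3 $r7=8
PC=9  xori  $r5, $r6, 8      | $r0=0 $r1=8 $r2=3 $r3=0 $r4=15 $r5=11 $r6=3 $r7=8
PC=10 nor  $r1, $r2, $r1     | $r0=0 $r1=65524 $r2=3 $r3=0 $r4=15 $r5=11 $r6=3 $r7=8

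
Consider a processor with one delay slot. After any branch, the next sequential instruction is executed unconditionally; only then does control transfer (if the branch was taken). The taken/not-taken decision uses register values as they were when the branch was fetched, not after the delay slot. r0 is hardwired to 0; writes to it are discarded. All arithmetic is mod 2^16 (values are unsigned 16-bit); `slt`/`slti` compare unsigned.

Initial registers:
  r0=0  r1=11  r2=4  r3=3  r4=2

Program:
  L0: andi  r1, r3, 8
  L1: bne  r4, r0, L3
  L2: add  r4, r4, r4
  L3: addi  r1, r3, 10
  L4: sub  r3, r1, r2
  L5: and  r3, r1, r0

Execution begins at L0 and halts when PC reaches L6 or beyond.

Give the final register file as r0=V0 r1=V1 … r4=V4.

r0=0 r1=13 r2=4 r3=0 r4=4

  step pc=0: andi  r1, r3, 8  regs=(0,0,4,3,2)
  step pc=1: bne  r4, r0, L3  cond=T  regs=(0,0,4,3,2)
  step pc=2: add  r4, r4, r4  regs=(0,0,4,3,4)
  step pc=3: addi  r1, r3, 10  regs=(0,13,4,3,4)
  step pc=4: sub  r3, r1, r2  regs=(0,13,4,9,4)
  step pc=5: and  r3, r1, r0  regs=(0,13,4,0,4)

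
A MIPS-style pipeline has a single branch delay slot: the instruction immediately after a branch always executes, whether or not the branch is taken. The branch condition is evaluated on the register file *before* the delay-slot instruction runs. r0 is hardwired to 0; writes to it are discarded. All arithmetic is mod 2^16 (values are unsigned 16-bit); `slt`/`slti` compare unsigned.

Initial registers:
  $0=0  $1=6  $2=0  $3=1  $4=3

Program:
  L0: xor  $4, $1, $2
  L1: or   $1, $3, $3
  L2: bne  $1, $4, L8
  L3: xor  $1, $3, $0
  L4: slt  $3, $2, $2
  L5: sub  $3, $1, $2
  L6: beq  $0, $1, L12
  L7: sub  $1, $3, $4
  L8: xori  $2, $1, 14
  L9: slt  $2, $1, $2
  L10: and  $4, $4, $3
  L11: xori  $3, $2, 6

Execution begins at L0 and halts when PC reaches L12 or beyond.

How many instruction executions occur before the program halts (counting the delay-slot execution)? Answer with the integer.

PC=0  xor  $4, $1, $2        | $0=0 $1=6 $2=0 $3=1 $4=6
PC=1  or   $1, $3, $3        | $0=0 $1=1 $2=0 $3=1 $4=6
PC=2  bne  $1, $4, L8        | $0=0 $1=1 $2=0 $3=1 $4=6  [TAKEN]
PC=3  xor  $1, $3, $0        | $0=0 $1=1 $2=0 $3=1 $4=6
PC=8  xori  $2, $1, 14       | $0=0 $1=1 $2=15 $3=1 $4=6
PC=9  slt  $2, $1, $2        | $0=0 $1=1 $2=1 $3=1 $4=6
PC=10 and  $4, $4, $3        | $0=0 $1=1 $2=1 $3=1 $4=0
PC=11 xori  $3, $2, 6        | $0=0 $1=1 $2=1 $3=7 $4=0

8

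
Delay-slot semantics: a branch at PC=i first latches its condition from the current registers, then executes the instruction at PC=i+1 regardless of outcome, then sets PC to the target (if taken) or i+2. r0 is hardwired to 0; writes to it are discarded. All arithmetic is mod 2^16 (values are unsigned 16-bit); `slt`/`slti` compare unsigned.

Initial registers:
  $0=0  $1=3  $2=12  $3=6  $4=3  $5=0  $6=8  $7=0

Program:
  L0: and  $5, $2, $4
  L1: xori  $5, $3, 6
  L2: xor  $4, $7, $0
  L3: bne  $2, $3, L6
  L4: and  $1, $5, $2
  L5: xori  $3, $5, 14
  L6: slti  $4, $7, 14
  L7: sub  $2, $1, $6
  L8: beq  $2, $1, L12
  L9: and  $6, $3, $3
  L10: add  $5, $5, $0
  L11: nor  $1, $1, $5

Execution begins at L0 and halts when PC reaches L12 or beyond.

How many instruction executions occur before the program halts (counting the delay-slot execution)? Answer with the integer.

11

[0] and  $5, $2, $4  →  {$0:0, $1:3, $2:12, $3:6, $4:3, $5:0, $6:8, $7:0}
[1] xori  $5, $3, 6  →  {$0:0, $1:3, $2:12, $3:6, $4:3, $5:0, $6:8, $7:0}
[2] xor  $4, $7, $0  →  {$0:0, $1:3, $2:12, $3:6, $4:0, $5:0, $6:8, $7:0}
[3] bne  $2, $3, L6  →  {$0:0, $1:3, $2:12, $3:6, $4:0, $5:0, $6:8, $7:0}  ⟨branch taken⟩
[4] and  $1, $5, $2  →  {$0:0, $1:0, $2:12, $3:6, $4:0, $5:0, $6:8, $7:0}
[6] slti  $4, $7, 14  →  {$0:0, $1:0, $2:12, $3:6, $4:1, $5:0, $6:8, $7:0}
[7] sub  $2, $1, $6  →  {$0:0, $1:0, $2:65528, $3:6, $4:1, $5:0, $6:8, $7:0}
[8] beq  $2, $1, L12  →  {$0:0, $1:0, $2:65528, $3:6, $4:1, $5:0, $6:8, $7:0}  ⟨branch fallthrough⟩
[9] and  $6, $3, $3  →  {$0:0, $1:0, $2:65528, $3:6, $4:1, $5:0, $6:6, $7:0}
[10] add  $5, $5, $0  →  {$0:0, $1:0, $2:65528, $3:6, $4:1, $5:0, $6:6, $7:0}
[11] nor  $1, $1, $5  →  {$0:0, $1:65535, $2:65528, $3:6, $4:1, $5:0, $6:6, $7:0}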